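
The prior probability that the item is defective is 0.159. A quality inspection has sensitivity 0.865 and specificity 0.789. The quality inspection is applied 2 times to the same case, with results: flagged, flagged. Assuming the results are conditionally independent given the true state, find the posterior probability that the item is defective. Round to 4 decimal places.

With H the event that the item is defective, the joint likelihood of the observed sequence is P(data|H) = 0.865·0.865 = 0.74823 and P(data|¬H) = 0.211·0.211 = 0.044521.
Bayes: P(H|data) = 0.159·0.74823 / (0.159·0.74823 + 0.841·0.044521) = 0.11897/0.15641 = 0.7606.

Posterior P(H) ≈ 0.7606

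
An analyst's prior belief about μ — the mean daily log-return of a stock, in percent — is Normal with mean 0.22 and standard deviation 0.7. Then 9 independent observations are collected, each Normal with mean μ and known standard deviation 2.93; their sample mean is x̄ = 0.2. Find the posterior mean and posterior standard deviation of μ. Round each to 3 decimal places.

With known σ, the Normal prior is conjugate. Weight on the data is w = (n/σ²)/(n/σ² + 1/τ₀²) = 1.04835/(1.04835+2.04082) = 0.33936.
Posterior mean = w·x̄ + (1−w)·μ₀ = 0.33936·0.2 + 0.66064·0.22 = 0.213. Posterior variance = 1/(1.04835+2.04082) = 0.323712, so SD = 0.569.

Posterior mean ≈ 0.213; posterior SD ≈ 0.569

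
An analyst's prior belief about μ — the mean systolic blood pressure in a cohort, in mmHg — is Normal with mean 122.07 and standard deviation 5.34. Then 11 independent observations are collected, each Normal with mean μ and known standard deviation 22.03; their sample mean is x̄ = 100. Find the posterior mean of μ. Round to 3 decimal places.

Prior precision 1/τ₀² = 1/5.34² = 0.0350685; data precision n/σ² = 11/22.03² = 0.0226654.
Posterior precision = 0.0350685 + 0.0226654 = 0.0577339.
Posterior mean = (0.0350685·122.07 + 0.0226654·100) / 0.0577339 = 113.406.

Posterior mean ≈ 113.406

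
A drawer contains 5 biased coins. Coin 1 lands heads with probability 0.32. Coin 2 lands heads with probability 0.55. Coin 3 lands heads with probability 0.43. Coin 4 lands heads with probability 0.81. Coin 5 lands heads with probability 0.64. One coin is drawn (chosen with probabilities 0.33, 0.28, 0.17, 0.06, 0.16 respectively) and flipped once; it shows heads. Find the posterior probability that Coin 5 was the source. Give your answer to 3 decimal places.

Posterior probability ≈ 0.212

Tabulate prior·likelihood by source: [1] prior 0.33, lik 0.32, product 0.1056; [2] prior 0.28, lik 0.55, product 0.1540; [3] prior 0.17, lik 0.43, product 0.07310; [4] prior 0.06, lik 0.81, product 0.04860; [5] prior 0.16, lik 0.64, product 0.1024.
Normalizing constant = 0.48370; the posterior for Coin 5 is its product over the sum, 0.1024/0.48370 = 0.212.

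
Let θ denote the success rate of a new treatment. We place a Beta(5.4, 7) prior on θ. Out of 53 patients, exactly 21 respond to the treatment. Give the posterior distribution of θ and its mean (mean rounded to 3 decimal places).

Observing 21 successes and 32 failures updates Beta(5.4, 7) by adding the success and failure counts to the two shape parameters: α = 5.4+21 = 26.4, β = 7+32 = 39.
E[θ | data] = 26.4/(26.4+39) = 0.404.

Posterior: Beta(26.4, 39); mean ≈ 0.404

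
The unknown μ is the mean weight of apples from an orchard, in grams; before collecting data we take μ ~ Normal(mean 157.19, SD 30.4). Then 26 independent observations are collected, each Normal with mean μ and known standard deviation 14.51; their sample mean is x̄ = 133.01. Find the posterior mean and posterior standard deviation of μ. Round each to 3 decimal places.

With known σ, the Normal prior is conjugate. Weight on the data is w = (n/σ²)/(n/σ² + 1/τ₀²) = 0.123492/(0.123492+0.00108206) = 0.99131.
Posterior mean = w·x̄ + (1−w)·μ₀ = 0.99131·133.01 + 0.0086861·157.19 = 133.220. Posterior variance = 1/(0.123492+0.00108206) = 8.02736, so SD = 2.833.

Posterior mean ≈ 133.220; posterior SD ≈ 2.833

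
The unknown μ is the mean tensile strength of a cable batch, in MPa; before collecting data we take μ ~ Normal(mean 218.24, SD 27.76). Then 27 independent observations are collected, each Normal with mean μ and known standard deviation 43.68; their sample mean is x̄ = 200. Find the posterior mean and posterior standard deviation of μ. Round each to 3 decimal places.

Prior precision 1/τ₀² = 1/27.76² = 0.00129766; data precision n/σ² = 27/43.68² = 0.0141514.
Posterior precision = 0.00129766 + 0.0141514 = 0.0154490, giving posterior SD = 1/√0.0154490 = 8.045.
Posterior mean = (0.00129766·218.24 + 0.0141514·200) / 0.0154490 = 201.532.

Posterior mean ≈ 201.532; posterior SD ≈ 8.045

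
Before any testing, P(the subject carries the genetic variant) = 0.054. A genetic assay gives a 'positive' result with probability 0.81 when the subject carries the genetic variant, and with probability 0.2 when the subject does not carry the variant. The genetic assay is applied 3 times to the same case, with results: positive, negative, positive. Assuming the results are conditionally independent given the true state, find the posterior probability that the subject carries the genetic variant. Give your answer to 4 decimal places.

With H the event that the subject carries the genetic variant, the joint likelihood of the observed sequence is P(data|H) = 0.81·0.19·0.81 = 0.12466 and P(data|¬H) = 0.2·0.8·0.2 = 0.032000.
Bayes: P(H|data) = 0.054·0.12466 / (0.054·0.12466 + 0.946·0.032000) = 0.0067316/0.037004 = 0.1819.

Posterior P(H) ≈ 0.1819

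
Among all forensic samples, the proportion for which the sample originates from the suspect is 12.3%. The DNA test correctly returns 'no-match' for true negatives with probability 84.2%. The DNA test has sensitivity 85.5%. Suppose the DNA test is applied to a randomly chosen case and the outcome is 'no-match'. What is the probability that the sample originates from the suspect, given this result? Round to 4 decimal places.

Let H be the event that the sample originates from the suspect. P(H) = 0.123, so P(¬H) = 0.877. With E the 'no-match' result, P(E|H) = 0.145 and P(E|¬H) = 0.842.
P(E) = 0.145·0.123 + 0.842·0.877 = 0.017835 + 0.73843 = 0.75627.
By Bayes' theorem, P(H|E) = 0.017835 / 0.75627 = 0.0236.

P(H | E) ≈ 0.0236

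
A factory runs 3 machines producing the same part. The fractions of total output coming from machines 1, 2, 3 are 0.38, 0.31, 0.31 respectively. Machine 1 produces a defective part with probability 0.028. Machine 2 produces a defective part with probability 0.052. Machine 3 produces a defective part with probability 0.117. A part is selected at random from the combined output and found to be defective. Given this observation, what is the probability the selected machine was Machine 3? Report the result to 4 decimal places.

Posterior probability ≈ 0.5754

P(defective|M1) = 0.028; P(defective|M2) = 0.052; P(defective|M3) = 0.117.
Prior × likelihood for each source: 0.38·0.028=0.01064, 0.31·0.052=0.01612, 0.31·0.117=0.03627. Summing gives P(defective) = 0.063030.
P(Machine 3 | defective) = 0.03627 / 0.063030 = 0.5754.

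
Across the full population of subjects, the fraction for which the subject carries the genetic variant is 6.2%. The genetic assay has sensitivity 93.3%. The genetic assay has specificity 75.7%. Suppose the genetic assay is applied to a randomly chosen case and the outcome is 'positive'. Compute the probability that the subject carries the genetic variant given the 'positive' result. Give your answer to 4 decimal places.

Let H be the event that the subject carries the genetic variant. P(H) = 0.062, so P(¬H) = 0.938. With E the 'positive' result, P(E|H) = 0.933 and P(E|¬H) = 0.243.
P(E) = 0.933·0.062 + 0.243·0.938 = 0.057846 + 0.22793 = 0.28578.
By Bayes' theorem, P(H|E) = 0.057846 / 0.28578 = 0.2024.

P(H | E) ≈ 0.2024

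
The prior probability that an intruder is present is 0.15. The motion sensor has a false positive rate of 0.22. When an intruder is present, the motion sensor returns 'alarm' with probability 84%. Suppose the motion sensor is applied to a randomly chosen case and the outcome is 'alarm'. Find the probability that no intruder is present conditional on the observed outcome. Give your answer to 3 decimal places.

P(¬H | E) ≈ 0.597

Write H for 'an intruder is present'. Prior odds H:¬H = 0.15/0.85 = 0.17647. For the 'alarm' outcome, the likelihood ratio is 0.84/0.22 = 3.8182.
Posterior odds = 0.17647 × 3.8182 = 0.67380, so P(H|E) = 0.67380/(1+0.67380) = 0.403. Then P(¬H|E) = 1 − 0.403 = 0.597.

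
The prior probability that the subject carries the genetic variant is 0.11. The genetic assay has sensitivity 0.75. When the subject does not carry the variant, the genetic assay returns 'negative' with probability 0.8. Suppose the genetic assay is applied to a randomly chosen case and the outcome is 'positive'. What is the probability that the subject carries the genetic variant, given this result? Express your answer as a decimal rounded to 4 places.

Let H be the event that the subject carries the genetic variant. P(H) = 0.11, so P(¬H) = 0.89. With E the 'positive' result, P(E|H) = 0.75 and P(E|¬H) = 0.2.
P(E) = 0.75·0.11 + 0.2·0.89 = 0.082500 + 0.17800 = 0.26050.
By Bayes' theorem, P(H|E) = 0.082500 / 0.26050 = 0.3167.

P(H | E) ≈ 0.3167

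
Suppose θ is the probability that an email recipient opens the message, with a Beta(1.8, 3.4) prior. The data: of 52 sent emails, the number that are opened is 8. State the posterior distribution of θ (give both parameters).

Posterior: Beta(9.8, 47.4)

Observing 8 successes and 44 failures updates Beta(1.8, 3.4) by adding the success and failure counts to the two shape parameters: α = 1.8+8 = 9.8, β = 3.4+44 = 47.4.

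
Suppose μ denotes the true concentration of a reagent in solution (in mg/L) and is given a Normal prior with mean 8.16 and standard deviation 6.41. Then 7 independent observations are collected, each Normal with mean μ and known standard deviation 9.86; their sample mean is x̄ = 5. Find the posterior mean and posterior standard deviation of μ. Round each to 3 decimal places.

With known σ, the Normal prior is conjugate. Weight on the data is w = (n/σ²)/(n/σ² + 1/τ₀²) = 0.0720019/(0.0720019+0.0243379) = 0.74737.
Posterior mean = w·x̄ + (1−w)·μ₀ = 0.74737·5 + 0.25263·8.16 = 5.798. Posterior variance = 1/(0.0720019+0.0243379) = 10.3799, so SD = 3.222.

Posterior mean ≈ 5.798; posterior SD ≈ 3.222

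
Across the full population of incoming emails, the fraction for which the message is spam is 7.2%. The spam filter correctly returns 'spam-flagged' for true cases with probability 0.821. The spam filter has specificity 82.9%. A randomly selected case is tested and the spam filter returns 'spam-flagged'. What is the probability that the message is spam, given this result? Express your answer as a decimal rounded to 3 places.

P(H | E) ≈ 0.271

Let H be the event that the message is spam. P(H) = 0.072, so P(¬H) = 0.928. With E the 'spam-flagged' result, P(E|H) = 0.821 and P(E|¬H) = 0.171.
P(E) = 0.821·0.072 + 0.171·0.928 = 0.059112 + 0.15869 = 0.21780.
By Bayes' theorem, P(H|E) = 0.059112 / 0.21780 = 0.271.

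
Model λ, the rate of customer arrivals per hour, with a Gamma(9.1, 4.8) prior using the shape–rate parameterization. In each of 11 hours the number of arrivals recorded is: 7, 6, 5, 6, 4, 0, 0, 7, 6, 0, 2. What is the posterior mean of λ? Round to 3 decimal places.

The Poisson likelihood adds the total count to the shape and the number of exposure periods to the rate. Here ∑xᵢ = 43 and n = 11, so shape 9.1→52.1 and rate 4.8→15.8.
Posterior mean = shape/rate = 52.1/15.8 = 3.297.

Posterior mean ≈ 3.297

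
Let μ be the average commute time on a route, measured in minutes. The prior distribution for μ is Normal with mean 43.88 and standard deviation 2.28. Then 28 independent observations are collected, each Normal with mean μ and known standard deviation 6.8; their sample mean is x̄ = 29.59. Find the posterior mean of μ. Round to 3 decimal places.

With known σ, the Normal prior is conjugate. Weight on the data is w = (n/σ²)/(n/σ² + 1/τ₀²) = 0.605536/(0.605536+0.192367) = 0.75891.
Posterior mean = w·x̄ + (1−w)·μ₀ = 0.75891·29.59 + 0.24109·43.88 = 33.035.

Posterior mean ≈ 33.035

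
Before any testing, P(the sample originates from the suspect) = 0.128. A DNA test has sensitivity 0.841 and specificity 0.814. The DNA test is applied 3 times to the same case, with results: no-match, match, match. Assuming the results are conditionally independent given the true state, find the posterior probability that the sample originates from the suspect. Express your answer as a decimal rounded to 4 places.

Posterior P(H) ≈ 0.3696

Let H be the event that the sample originates from the suspect; start with P(H) = 0.128. P('match'|H) = 0.841, P('match'|¬H) = 0.186.
Update on result 1 ('no-match'): P(H) ← 0.159·0.1280 / (0.159·0.1280 + 0.814·0.8720) = 0.020352/0.73016 = 0.0279.
Update on result 2 ('match'): P(H) ← 0.841·0.0279 / (0.841·0.0279 + 0.186·0.9721) = 0.023441/0.20426 = 0.1148.
Update on result 3 ('match'): P(H) ← 0.841·0.1148 / (0.841·0.1148 + 0.186·0.8852) = 0.096517/0.26117 = 0.3696.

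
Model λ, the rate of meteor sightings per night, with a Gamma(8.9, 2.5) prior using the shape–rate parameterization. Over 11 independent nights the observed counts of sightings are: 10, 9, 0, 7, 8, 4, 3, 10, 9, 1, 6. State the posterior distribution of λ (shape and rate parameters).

Posterior: Gamma(shape=75.9, rate=13.5)

Total count ∑xᵢ = 67 over n = 11 nights.
Gamma is conjugate to the Poisson likelihood: posterior is Gamma(shape = 8.9+67 = 75.9, rate = 2.5+11 = 13.5).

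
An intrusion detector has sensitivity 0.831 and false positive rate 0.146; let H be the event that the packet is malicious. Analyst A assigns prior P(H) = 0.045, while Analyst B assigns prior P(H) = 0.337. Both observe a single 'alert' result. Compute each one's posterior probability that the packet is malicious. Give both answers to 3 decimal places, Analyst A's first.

Analyst A: 0.211; Analyst B: 0.743

The likelihood ratio for an 'alert' result is 0.831/0.146 = 5.6918.
Analyst A: prior odds 0.045/0.955 = 0.047120; posterior odds 0.26820; posterior probability 0.211.
Analyst B: prior odds 0.337/0.663 = 0.50830; posterior odds 2.8931; posterior probability 0.743.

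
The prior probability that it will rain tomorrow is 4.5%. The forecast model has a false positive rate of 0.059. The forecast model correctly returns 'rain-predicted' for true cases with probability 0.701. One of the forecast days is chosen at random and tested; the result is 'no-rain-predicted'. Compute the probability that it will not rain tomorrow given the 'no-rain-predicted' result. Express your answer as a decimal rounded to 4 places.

P(¬H | E) ≈ 0.9852

Let H be the event that it will rain tomorrow. P(H) = 0.045, so P(¬H) = 0.955. With E the 'no-rain-predicted' result, P(E|H) = 0.299 and P(E|¬H) = 0.941.
P(E) = 0.299·0.045 + 0.941·0.955 = 0.013455 + 0.89865 = 0.91211.
By Bayes' theorem, P(H|E) = 0.013455 / 0.91211 = 0.0148. Hence P(¬H|E) = 1 − 0.0148 = 0.9852.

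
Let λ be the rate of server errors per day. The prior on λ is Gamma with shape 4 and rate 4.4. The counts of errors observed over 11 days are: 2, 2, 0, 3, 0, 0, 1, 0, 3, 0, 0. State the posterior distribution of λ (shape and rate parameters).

Posterior: Gamma(shape=15, rate=15.4)

The Poisson likelihood adds the total count to the shape and the number of exposure periods to the rate. Here ∑xᵢ = 11 and n = 11, so shape 4→15 and rate 4.4→15.4.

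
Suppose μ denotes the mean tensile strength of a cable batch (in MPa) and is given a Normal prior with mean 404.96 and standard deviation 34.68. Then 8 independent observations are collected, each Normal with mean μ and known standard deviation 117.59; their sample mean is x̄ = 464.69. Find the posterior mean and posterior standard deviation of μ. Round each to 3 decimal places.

Prior precision 1/τ₀² = 1/34.68² = 0.00083146; data precision n/σ² = 8/117.59² = 0.00057856.
Posterior precision = 0.00083146 + 0.00057856 = 0.00141002, giving posterior SD = 1/√0.00141002 = 26.631.
Posterior mean = (0.00083146·404.96 + 0.00057856·464.69) / 0.00141002 = 429.468.

Posterior mean ≈ 429.468; posterior SD ≈ 26.631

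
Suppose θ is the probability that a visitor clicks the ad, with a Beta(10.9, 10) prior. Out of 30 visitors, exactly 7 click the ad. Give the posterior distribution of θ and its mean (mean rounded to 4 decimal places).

Posterior: Beta(17.9, 33); mean ≈ 0.3517

Observing 7 successes and 23 failures updates Beta(10.9, 10) by adding the success and failure counts to the two shape parameters: α = 10.9+7 = 17.9, β = 10+23 = 33.
E[θ | data] = 17.9/(17.9+33) = 0.3517.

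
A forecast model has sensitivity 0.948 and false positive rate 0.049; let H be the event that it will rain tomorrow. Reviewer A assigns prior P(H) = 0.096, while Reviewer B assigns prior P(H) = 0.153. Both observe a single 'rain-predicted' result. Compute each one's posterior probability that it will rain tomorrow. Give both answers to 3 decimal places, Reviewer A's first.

Reviewer A: 0.673; Reviewer B: 0.778

The likelihood ratio for a 'rain-predicted' result is 0.948/0.049 = 19.347.
Reviewer A: prior odds 0.096/0.904 = 0.10619; posterior odds 2.0545; posterior probability 0.673.
Reviewer B: prior odds 0.153/0.847 = 0.18064; posterior odds 3.4948; posterior probability 0.778.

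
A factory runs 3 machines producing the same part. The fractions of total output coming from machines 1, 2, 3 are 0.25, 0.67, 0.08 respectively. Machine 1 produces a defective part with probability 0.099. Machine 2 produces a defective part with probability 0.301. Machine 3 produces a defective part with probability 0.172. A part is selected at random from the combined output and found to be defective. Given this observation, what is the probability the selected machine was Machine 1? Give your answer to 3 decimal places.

Tabulate prior·likelihood by source: [1] prior 0.25, lik 0.099, product 0.02475; [2] prior 0.67, lik 0.301, product 0.2017; [3] prior 0.08, lik 0.172, product 0.01376.
Normalizing constant = 0.24018; the posterior for Machine 1 is its product over the sum, 0.02475/0.24018 = 0.103.

Posterior probability ≈ 0.103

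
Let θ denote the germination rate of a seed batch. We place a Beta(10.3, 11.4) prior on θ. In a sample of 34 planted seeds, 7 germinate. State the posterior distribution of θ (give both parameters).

Posterior: Beta(17.3, 38.4)

The binomial likelihood is conjugate to the Beta prior: with 7 successes and 27 failures, the posterior is Beta(10.3+7, 11.4+27) = Beta(17.3, 38.4).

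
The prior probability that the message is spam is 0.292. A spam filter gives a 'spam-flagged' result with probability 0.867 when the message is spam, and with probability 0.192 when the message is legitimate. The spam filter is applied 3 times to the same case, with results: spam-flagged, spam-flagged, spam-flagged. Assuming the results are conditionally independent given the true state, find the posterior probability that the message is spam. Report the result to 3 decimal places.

Let H be the event that the message is spam; start with P(H) = 0.292. P('spam-flagged'|H) = 0.867, P('spam-flagged'|¬H) = 0.192.
Update on result 1 ('spam-flagged'): P(H) ← 0.867·0.2920 / (0.867·0.2920 + 0.192·0.7080) = 0.25316/0.38910 = 0.6506.
Update on result 2 ('spam-flagged'): P(H) ← 0.867·0.6506 / (0.867·0.6506 + 0.192·0.3494) = 0.56410/0.63118 = 0.8937.
Update on result 3 ('spam-flagged'): P(H) ← 0.867·0.8937 / (0.867·0.8937 + 0.192·0.1063) = 0.77486/0.79527 = 0.9743.

Posterior P(H) ≈ 0.974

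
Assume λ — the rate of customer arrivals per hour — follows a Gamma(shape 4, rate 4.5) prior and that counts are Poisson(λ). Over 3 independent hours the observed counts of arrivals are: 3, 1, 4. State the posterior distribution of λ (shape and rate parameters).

Posterior: Gamma(shape=12, rate=7.5)

Total count ∑xᵢ = 8 over n = 3 hours.
Gamma is conjugate to the Poisson likelihood: posterior is Gamma(shape = 4+8 = 12, rate = 4.5+3 = 7.5).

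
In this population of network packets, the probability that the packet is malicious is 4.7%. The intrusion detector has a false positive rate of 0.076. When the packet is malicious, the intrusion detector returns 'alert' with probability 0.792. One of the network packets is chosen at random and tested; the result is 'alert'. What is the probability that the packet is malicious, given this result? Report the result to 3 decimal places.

P(H | E) ≈ 0.339

Let H be the event that the packet is malicious. P(H) = 0.047, so P(¬H) = 0.953. With E the 'alert' result, P(E|H) = 0.792 and P(E|¬H) = 0.076.
P(E) = 0.792·0.047 + 0.076·0.953 = 0.037224 + 0.072428 = 0.10965.
By Bayes' theorem, P(H|E) = 0.037224 / 0.10965 = 0.339.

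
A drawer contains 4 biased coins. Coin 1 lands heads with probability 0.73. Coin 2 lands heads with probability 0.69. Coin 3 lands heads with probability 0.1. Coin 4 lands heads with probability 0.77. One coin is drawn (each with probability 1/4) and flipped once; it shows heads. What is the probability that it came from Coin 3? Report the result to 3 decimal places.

Tabulate prior·likelihood by source: [1] prior 0.25, lik 0.73, product 0.1825; [2] prior 0.25, lik 0.69, product 0.1725; [3] prior 0.25, lik 0.1, product 0.02500; [4] prior 0.25, lik 0.77, product 0.1925.
Normalizing constant = 0.57250; the posterior for Coin 3 is its product over the sum, 0.02500/0.57250 = 0.044.

Posterior probability ≈ 0.044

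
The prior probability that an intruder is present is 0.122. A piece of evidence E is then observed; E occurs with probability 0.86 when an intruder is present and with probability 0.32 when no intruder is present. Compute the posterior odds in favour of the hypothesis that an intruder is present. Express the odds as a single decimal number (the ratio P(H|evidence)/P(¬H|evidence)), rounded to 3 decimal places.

Posterior odds ≈ 0.373

Prior odds = 0.122/(1−0.122) = 0.13895.
Likelihood ratio for E = 0.86/0.32 = 2.6875.
Posterior odds = prior odds × LR = 0.37343.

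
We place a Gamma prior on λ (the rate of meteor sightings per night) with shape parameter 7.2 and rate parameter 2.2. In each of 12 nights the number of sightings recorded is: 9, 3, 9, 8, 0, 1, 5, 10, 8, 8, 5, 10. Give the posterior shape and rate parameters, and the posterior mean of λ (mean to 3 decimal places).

The Poisson likelihood adds the total count to the shape and the number of exposure periods to the rate. Here ∑xᵢ = 76 and n = 12, so shape 7.2→83.2 and rate 2.2→14.2.
Posterior mean = shape/rate = 83.2/14.2 = 5.859.

Posterior: Gamma(shape=83.2, rate=14.2); mean ≈ 5.859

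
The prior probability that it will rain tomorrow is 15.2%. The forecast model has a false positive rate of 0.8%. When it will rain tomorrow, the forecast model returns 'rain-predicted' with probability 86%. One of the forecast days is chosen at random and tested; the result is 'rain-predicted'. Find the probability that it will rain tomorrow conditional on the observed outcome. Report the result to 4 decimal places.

P(H | E) ≈ 0.9507

Let H be the event that it will rain tomorrow. P(H) = 0.152, so P(¬H) = 0.848. With E the 'rain-predicted' result, P(E|H) = 0.86 and P(E|¬H) = 0.008.
P(E) = 0.86·0.152 + 0.008·0.848 = 0.13072 + 0.0067840 = 0.13750.
By Bayes' theorem, P(H|E) = 0.13072 / 0.13750 = 0.9507.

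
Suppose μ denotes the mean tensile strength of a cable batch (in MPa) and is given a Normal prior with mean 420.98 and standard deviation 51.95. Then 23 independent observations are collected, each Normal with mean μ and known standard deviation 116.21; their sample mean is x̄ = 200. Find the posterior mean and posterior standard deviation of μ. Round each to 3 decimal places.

With known σ, the Normal prior is conjugate. Weight on the data is w = (n/σ²)/(n/σ² + 1/τ₀²) = 0.00170310/(0.00170310+0.00037053) = 0.82131.
Posterior mean = w·x̄ + (1−w)·μ₀ = 0.82131·200 + 0.17869·420.98 = 239.487. Posterior variance = 1/(0.00170310+0.00037053) = 482.244, so SD = 21.960.

Posterior mean ≈ 239.487; posterior SD ≈ 21.960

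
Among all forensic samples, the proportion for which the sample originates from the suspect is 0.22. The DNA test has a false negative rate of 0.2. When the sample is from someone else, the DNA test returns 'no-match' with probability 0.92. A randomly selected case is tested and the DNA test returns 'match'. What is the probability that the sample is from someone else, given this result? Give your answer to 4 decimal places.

Let H be the event that the sample originates from the suspect. P(H) = 0.22, so P(¬H) = 0.78. With E the 'match' result, P(E|H) = 0.8 and P(E|¬H) = 0.08.
P(E) = 0.8·0.22 + 0.08·0.78 = 0.17600 + 0.062400 = 0.23840.
By Bayes' theorem, P(H|E) = 0.17600 / 0.23840 = 0.7383. Hence P(¬H|E) = 1 − 0.7383 = 0.2617.

P(¬H | E) ≈ 0.2617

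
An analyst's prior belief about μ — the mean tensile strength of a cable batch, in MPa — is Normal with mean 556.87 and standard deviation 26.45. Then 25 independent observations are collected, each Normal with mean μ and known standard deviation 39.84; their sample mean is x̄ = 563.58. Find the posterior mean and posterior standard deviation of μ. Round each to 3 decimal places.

Prior precision 1/τ₀² = 1/26.45² = 0.00142938; data precision n/σ² = 25/39.84² = 0.0157508.
Posterior precision = 0.00142938 + 0.0157508 = 0.0171801, giving posterior SD = 1/√0.0171801 = 7.629.
Posterior mean = (0.00142938·556.87 + 0.0157508·563.58) / 0.0171801 = 563.022.

Posterior mean ≈ 563.022; posterior SD ≈ 7.629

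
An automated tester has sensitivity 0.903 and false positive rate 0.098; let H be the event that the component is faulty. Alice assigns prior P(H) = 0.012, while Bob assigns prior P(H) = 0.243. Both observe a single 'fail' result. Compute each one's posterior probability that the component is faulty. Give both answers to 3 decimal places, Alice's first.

Alice: 0.101; Bob: 0.747

P('+'|H) = 0.903, P('+'|¬H) = 0.098.
Alice: numerator 0.903·0.012 = 0.010836; evidence = 0.010836+0.098·0.988 = 0.10766; posterior = 0.101.
Bob: numerator 0.903·0.243 = 0.21943; evidence = 0.21943+0.098·0.757 = 0.29362; posterior = 0.747.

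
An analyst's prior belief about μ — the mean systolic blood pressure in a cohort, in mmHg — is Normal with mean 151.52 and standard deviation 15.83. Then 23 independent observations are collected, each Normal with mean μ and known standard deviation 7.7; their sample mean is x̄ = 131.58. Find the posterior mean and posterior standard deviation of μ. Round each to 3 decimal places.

Posterior mean ≈ 131.783; posterior SD ≈ 1.597

Prior precision 1/τ₀² = 1/15.83² = 0.00399060; data precision n/σ² = 23/7.7² = 0.387924.
Posterior precision = 0.00399060 + 0.387924 = 0.391914, giving posterior SD = 1/√0.391914 = 1.597.
Posterior mean = (0.00399060·151.52 + 0.387924·131.58) / 0.391914 = 131.783.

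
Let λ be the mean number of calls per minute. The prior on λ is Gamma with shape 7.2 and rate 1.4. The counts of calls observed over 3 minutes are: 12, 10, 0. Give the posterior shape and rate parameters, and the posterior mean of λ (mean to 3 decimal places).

The Poisson likelihood adds the total count to the shape and the number of exposure periods to the rate. Here ∑xᵢ = 22 and n = 3, so shape 7.2→29.2 and rate 1.4→4.4.
E[λ | data] = 29.2/4.4 = 6.636.

Posterior: Gamma(shape=29.2, rate=4.4); mean ≈ 6.636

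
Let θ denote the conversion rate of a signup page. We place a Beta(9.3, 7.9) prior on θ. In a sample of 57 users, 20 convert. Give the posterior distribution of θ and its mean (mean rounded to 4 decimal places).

Posterior: Beta(29.3, 44.9); mean ≈ 0.3949

Observing 20 successes and 37 failures updates Beta(9.3, 7.9) by adding the success and failure counts to the two shape parameters: α = 9.3+20 = 29.3, β = 7.9+37 = 44.9.
E[θ | data] = 29.3/(29.3+44.9) = 0.3949.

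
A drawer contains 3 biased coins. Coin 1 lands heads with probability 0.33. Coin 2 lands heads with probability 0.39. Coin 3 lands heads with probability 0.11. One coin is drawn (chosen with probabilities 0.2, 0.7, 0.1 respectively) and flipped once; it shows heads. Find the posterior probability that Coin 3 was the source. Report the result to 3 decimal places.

P(heads|C1) = 0.33; P(heads|C2) = 0.39; P(heads|C3) = 0.11.
Prior × likelihood for each source: 0.2·0.33=0.06600, 0.7·0.39=0.2730, 0.1·0.11=0.01100. Summing gives P(heads) = 0.35000.
P(Coin 3 | heads) = 0.01100 / 0.35000 = 0.031.

Posterior probability ≈ 0.031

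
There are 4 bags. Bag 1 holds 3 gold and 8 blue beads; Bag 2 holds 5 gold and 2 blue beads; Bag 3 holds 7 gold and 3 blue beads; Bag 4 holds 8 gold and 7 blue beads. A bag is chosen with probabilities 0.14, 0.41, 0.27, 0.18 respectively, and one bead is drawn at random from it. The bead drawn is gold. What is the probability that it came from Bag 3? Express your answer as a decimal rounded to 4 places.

Posterior probability ≈ 0.3068

Tabulate prior·likelihood by source: [1] prior 0.14, lik 0.2727, product 0.03818; [2] prior 0.41, lik 0.7143, product 0.2929; [3] prior 0.27, lik 0.7, product 0.1890; [4] prior 0.18, lik 0.5333, product 0.09600.
Normalizing constant = 0.61604; the posterior for Bag 3 is its product over the sum, 0.1890/0.61604 = 0.3068.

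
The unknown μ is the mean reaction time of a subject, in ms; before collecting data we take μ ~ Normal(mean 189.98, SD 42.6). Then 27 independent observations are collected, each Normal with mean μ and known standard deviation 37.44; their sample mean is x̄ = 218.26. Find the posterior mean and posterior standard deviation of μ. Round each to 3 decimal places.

Posterior mean ≈ 217.473; posterior SD ≈ 7.104

Prior precision 1/τ₀² = 1/42.6² = 0.00055104; data precision n/σ² = 27/37.44² = 0.0192616.
Posterior precision = 0.00055104 + 0.0192616 = 0.0198126, giving posterior SD = 1/√0.0198126 = 7.104.
Posterior mean = (0.00055104·189.98 + 0.0192616·218.26) / 0.0198126 = 217.473.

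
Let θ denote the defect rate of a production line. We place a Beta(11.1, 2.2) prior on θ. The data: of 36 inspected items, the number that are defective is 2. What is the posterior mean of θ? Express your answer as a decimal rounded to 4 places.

Posterior mean ≈ 0.2657

Observing 2 successes and 34 failures updates Beta(11.1, 2.2) by adding the success and failure counts to the two shape parameters: α = 11.1+2 = 13.1, β = 2.2+34 = 36.2.
Posterior mean = α/(α+β) = 13.1/49.3 = 0.2657.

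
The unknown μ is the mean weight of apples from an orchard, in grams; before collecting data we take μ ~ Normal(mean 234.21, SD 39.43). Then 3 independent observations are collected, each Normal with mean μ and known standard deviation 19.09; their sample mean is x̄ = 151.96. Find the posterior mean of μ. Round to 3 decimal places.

With known σ, the Normal prior is conjugate. Weight on the data is w = (n/σ²)/(n/σ² + 1/τ₀²) = 0.00823208/(0.00823208+0.00064320) = 0.92753.
Posterior mean = w·x̄ + (1−w)·μ₀ = 0.92753·151.96 + 0.072471·234.21 = 157.921.

Posterior mean ≈ 157.921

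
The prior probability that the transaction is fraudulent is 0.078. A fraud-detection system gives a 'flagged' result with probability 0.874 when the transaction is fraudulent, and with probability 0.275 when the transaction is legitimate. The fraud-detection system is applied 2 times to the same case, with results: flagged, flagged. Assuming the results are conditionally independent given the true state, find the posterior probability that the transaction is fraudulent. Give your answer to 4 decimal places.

Let H be the event that the transaction is fraudulent; start with P(H) = 0.078. P('flagged'|H) = 0.874, P('flagged'|¬H) = 0.275.
Update on result 1 ('flagged'): P(H) ← 0.874·0.0780 / (0.874·0.0780 + 0.275·0.9220) = 0.068172/0.32172 = 0.2119.
Update on result 2 ('flagged'): P(H) ← 0.874·0.2119 / (0.874·0.2119 + 0.275·0.7881) = 0.18520/0.40193 = 0.4608.

Posterior P(H) ≈ 0.4608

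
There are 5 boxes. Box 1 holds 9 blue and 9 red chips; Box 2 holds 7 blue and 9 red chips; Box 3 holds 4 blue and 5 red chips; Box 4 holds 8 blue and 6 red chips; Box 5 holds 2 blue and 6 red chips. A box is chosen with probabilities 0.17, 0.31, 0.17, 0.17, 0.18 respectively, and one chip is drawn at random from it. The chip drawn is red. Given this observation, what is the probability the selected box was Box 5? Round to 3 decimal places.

Tabulate prior·likelihood by source: [1] prior 0.17, lik 0.5, product 0.08500; [2] prior 0.31, lik 0.5625, product 0.1744; [3] prior 0.17, lik 0.5556, product 0.09444; [4] prior 0.17, lik 0.4286, product 0.07286; [5] prior 0.18, lik 0.75, product 0.1350.
Normalizing constant = 0.56168; the posterior for Box 5 is its product over the sum, 0.1350/0.56168 = 0.240.

Posterior probability ≈ 0.240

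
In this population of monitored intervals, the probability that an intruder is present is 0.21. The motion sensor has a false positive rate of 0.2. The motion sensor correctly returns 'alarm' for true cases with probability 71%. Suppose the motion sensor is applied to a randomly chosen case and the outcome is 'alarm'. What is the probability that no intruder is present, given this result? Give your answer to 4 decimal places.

P(¬H | E) ≈ 0.5145

Let H be the event that an intruder is present. P(H) = 0.21, so P(¬H) = 0.79. With E the 'alarm' result, P(E|H) = 0.71 and P(E|¬H) = 0.2.
P(E) = 0.71·0.21 + 0.2·0.79 = 0.14910 + 0.15800 = 0.30710.
By Bayes' theorem, P(H|E) = 0.14910 / 0.30710 = 0.4855. Hence P(¬H|E) = 1 − 0.4855 = 0.5145.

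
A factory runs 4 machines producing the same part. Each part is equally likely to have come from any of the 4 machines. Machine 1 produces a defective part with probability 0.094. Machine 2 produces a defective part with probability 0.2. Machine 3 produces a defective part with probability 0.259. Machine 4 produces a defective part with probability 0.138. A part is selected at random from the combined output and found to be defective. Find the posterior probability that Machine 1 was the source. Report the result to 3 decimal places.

P(defective|M1) = 0.094; P(defective|M2) = 0.2; P(defective|M3) = 0.259; P(defective|M4) = 0.138.
Prior × likelihood for each source: 0.25·0.094=0.02350, 0.25·0.2=0.05000, 0.25·0.259=0.06475, 0.25·0.138=0.03450. Summing gives P(defective) = 0.17275.
P(Machine 1 | defective) = 0.02350 / 0.17275 = 0.136.

Posterior probability ≈ 0.136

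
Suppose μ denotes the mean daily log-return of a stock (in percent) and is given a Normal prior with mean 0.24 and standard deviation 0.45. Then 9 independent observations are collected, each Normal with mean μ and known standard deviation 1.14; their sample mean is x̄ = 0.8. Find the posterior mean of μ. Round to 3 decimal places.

Posterior mean ≈ 0.567

Prior precision 1/τ₀² = 1/0.45² = 4.93827; data precision n/σ² = 9/1.14² = 6.92521.
Posterior precision = 4.93827 + 6.92521 = 11.8635.
Posterior mean = (4.93827·0.24 + 6.92521·0.8) / 11.8635 = 0.567.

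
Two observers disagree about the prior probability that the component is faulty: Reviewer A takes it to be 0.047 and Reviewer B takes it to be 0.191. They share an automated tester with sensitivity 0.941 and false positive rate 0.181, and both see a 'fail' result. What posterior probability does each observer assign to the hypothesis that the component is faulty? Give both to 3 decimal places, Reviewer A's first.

The likelihood ratio for a 'fail' result is 0.941/0.181 = 5.1989.
Reviewer A: prior odds 0.047/0.953 = 0.049318; posterior odds 0.25640; posterior probability 0.204.
Reviewer B: prior odds 0.191/0.809 = 0.23609; posterior odds 1.2274; posterior probability 0.551.

Reviewer A: 0.204; Reviewer B: 0.551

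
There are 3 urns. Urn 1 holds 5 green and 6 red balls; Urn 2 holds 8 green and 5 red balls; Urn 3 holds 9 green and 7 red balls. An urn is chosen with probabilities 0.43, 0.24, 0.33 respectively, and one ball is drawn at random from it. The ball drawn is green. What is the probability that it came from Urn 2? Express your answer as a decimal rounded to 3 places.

P(green|Urn 1) = 0.4545; P(green|Urn 2) = 0.6154; P(green|Urn 3) = 0.5625.
Prior × likelihood for each source: 0.43·0.4545=0.1955, 0.24·0.6154=0.1477, 0.33·0.5625=0.1856. Summing gives P(green) = 0.52877.
P(Urn 2 | green) = 0.1477 / 0.52877 = 0.279.

Posterior probability ≈ 0.279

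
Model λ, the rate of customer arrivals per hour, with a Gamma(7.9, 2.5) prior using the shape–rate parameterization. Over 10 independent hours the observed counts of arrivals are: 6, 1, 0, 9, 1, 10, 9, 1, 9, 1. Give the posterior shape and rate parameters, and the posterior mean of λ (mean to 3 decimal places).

Posterior: Gamma(shape=54.9, rate=12.5); mean ≈ 4.392

The Poisson likelihood adds the total count to the shape and the number of exposure periods to the rate. Here ∑xᵢ = 47 and n = 10, so shape 7.9→54.9 and rate 2.5→12.5.
Posterior mean = shape/rate = 54.9/12.5 = 4.392.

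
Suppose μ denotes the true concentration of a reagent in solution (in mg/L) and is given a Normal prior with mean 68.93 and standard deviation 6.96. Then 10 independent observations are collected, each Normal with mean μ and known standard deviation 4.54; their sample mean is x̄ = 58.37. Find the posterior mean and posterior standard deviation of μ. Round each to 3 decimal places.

Posterior mean ≈ 58.801; posterior SD ≈ 1.406

With known σ, the Normal prior is conjugate. Weight on the data is w = (n/σ²)/(n/σ² + 1/τ₀²) = 0.485164/(0.485164+0.0206434) = 0.95919.
Posterior mean = w·x̄ + (1−w)·μ₀ = 0.95919·58.37 + 0.040813·68.93 = 58.801. Posterior variance = 1/(0.485164+0.0206434) = 1.97704, so SD = 1.406.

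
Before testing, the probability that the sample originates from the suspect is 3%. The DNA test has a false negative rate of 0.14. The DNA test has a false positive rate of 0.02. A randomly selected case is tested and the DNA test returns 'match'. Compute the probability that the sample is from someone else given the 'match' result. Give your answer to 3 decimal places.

P(¬H | E) ≈ 0.429

Let H be the event that the sample originates from the suspect. P(H) = 0.03, so P(¬H) = 0.97. With E the 'match' result, P(E|H) = 0.86 and P(E|¬H) = 0.02.
P(E) = 0.86·0.03 + 0.02·0.97 = 0.025800 + 0.019400 = 0.045200.
By Bayes' theorem, P(H|E) = 0.025800 / 0.045200 = 0.571. Hence P(¬H|E) = 1 − 0.571 = 0.429.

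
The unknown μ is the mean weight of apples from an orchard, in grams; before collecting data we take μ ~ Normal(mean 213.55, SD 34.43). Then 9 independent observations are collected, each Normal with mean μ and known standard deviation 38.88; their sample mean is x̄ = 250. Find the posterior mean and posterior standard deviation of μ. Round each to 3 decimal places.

With known σ, the Normal prior is conjugate. Weight on the data is w = (n/σ²)/(n/σ² + 1/τ₀²) = 0.00595374/(0.00595374+0.00084358) = 0.87590.
Posterior mean = w·x̄ + (1−w)·μ₀ = 0.87590·250 + 0.12410·213.55 = 245.476. Posterior variance = 1/(0.00595374+0.00084358) = 147.117, so SD = 12.129.

Posterior mean ≈ 245.476; posterior SD ≈ 12.129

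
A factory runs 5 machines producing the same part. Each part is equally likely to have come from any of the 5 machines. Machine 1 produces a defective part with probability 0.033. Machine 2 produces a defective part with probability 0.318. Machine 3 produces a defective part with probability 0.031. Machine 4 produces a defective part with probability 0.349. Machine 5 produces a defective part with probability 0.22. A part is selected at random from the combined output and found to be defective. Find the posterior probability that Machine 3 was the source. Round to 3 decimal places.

P(defective|M1) = 0.033; P(defective|M2) = 0.318; P(defective|M3) = 0.031; P(defective|M4) = 0.349; P(defective|M5) = 0.22.
Prior × likelihood for each source: 0.2·0.033=0.006600, 0.2·0.318=0.06360, 0.2·0.031=0.006200, 0.2·0.349=0.06980, 0.2·0.22=0.04400. Summing gives P(defective) = 0.19020.
P(Machine 3 | defective) = 0.006200 / 0.19020 = 0.033.

Posterior probability ≈ 0.033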